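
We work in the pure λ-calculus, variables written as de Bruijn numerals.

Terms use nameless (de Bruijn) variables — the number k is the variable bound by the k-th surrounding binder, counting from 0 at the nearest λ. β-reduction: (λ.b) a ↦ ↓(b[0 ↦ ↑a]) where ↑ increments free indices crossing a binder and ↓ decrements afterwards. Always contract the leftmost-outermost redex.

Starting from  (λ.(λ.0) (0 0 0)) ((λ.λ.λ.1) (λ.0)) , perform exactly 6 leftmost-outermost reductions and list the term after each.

Answer: after 6 steps: λ.λ.1

Derivation:
  start: (λ.(λ.0) (0 0 0)) ((λ.λ.λ.1) (λ.0))
  →1  (λ.0) ((λ.λ.λ.1) (λ.0) ((λ.λ.λ.1) (λ.0)) ((λ.λ.λ.1) (λ.0)))
  →2  (λ.λ.λ.1) (λ.0) ((λ.λ.λ.1) (λ.0)) ((λ.λ.λ.1) (λ.0))
  →3  (λ.λ.1) ((λ.λ.λ.1) (λ.0)) ((λ.λ.λ.1) (λ.0))
  →4  (λ.(λ.λ.λ.1) (λ.0)) ((λ.λ.λ.1) (λ.0))
  →5  (λ.λ.λ.1) (λ.0)
  →6  λ.λ.1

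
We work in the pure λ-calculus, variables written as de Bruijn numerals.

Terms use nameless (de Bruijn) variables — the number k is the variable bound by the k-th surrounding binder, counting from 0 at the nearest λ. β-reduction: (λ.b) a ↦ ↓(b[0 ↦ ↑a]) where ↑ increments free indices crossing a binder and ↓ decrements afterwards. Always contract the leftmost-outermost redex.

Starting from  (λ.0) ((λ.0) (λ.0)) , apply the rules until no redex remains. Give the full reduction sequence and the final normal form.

  start: (λ.0) ((λ.0) (λ.0))
  step 1: (λ.0) (λ.0)
  step 2: λ.0

Answer: normal form = λ.0  (in 2 steps)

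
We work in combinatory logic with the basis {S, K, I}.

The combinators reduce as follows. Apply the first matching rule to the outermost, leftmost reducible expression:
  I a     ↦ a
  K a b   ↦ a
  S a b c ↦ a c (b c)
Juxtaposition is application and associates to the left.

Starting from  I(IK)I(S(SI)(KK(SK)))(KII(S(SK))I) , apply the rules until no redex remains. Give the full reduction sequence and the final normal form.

Answer: normal form = S(SK)I  (in 6 steps)

Derivation:
  start: I(IK)I(S(SI)(KK(SK)))(KII(S(SK))I)
  [1] IKI(S(SI)(KK(SK)))(KII(S(SK))I)
  [2] KI(S(SI)(KK(SK)))(KII(S(SK))I)
  [3] I(KII(S(SK))I)
  [4] KII(S(SK))I
  [5] I(S(SK))I
  [6] S(SK)I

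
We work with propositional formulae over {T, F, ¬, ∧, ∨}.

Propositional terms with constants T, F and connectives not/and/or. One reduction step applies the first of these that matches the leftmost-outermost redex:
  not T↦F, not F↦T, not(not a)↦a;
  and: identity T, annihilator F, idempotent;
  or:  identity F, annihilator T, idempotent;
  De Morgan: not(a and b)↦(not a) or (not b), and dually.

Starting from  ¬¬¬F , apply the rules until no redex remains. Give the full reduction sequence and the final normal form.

  start: ¬¬¬F
  step 1: ¬F
  step 2: T

Answer: normal form = T  (in 2 steps)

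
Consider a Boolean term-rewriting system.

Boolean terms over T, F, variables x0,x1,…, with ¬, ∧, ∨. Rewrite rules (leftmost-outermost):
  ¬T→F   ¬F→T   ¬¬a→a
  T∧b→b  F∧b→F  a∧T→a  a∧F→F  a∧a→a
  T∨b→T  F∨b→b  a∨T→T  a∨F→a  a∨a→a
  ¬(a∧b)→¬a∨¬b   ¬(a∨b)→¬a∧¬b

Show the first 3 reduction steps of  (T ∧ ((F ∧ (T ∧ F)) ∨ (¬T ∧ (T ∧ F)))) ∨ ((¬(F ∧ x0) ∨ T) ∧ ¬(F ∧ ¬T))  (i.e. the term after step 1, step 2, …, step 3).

Answer: after 3 steps: (¬T ∧ (T ∧ F)) ∨ ((¬(F ∧ x0) ∨ T) ∧ ¬(F ∧ ¬T))

Reduction:
  start: (T ∧ ((F ∧ (T ∧ F)) ∨ (¬T ∧ (T ∧ F)))) ∨ ((¬(F ∧ x0) ∨ T) ∧ ¬(F ∧ ¬T))
  [1] ((F ∧ (T ∧ F)) ∨ (¬T ∧ (T ∧ F))) ∨ ((¬(F ∧ x0) ∨ T) ∧ ¬(F ∧ ¬T))
  [2] (F ∨ (¬T ∧ (T ∧ F))) ∨ ((¬(F ∧ x0) ∨ T) ∧ ¬(F ∧ ¬T))
  [3] (¬T ∧ (T ∧ F)) ∨ ((¬(F ∧ x0) ∨ T) ∧ ¬(F ∧ ¬T))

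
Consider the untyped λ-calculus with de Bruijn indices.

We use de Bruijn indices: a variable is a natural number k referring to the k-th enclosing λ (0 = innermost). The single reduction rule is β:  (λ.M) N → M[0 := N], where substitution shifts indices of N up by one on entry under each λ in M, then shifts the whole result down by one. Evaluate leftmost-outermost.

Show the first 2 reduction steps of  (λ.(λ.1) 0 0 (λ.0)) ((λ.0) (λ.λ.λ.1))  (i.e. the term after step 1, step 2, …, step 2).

  start: (λ.(λ.1) 0 0 (λ.0)) ((λ.0) (λ.λ.λ.1))
  →1  (λ.(λ.0) (λ.λ.λ.1)) ((λ.0) (λ.λ.λ.1)) ((λ.0) (λ.λ.λ.1)) (λ.0)
  →2  (λ.0) (λ.λ.λ.1) ((λ.0) (λ.λ.λ.1)) (λ.0)

Answer: after 2 steps: (λ.0) (λ.λ.λ.1) ((λ.0) (λ.λ.λ.1)) (λ.0)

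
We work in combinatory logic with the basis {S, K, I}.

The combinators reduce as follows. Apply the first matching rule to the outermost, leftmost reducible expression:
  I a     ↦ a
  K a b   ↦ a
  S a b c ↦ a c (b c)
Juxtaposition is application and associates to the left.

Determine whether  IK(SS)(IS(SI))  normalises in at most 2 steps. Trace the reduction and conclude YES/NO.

  start: IK(SS)(IS(SI))
  [1] K(SS)(IS(SI))
  [2] SS

Answer: YES — reaches normal form SS in 2 ≤ 2 steps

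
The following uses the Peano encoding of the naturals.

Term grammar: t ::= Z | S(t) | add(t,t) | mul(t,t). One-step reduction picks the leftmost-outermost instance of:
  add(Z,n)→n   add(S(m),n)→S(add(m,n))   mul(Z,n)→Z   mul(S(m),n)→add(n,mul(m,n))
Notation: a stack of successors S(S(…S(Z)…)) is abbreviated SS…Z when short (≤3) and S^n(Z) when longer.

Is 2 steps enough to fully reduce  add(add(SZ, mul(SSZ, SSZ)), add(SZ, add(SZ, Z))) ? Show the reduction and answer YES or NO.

Answer: NO — after 2 steps the term is S(add(add(Z, mul(SSZ, SSZ)), add(SZ, add(SZ, Z)))), not yet normal

Reduction:
  start: add(add(SZ, mul(SSZ, SSZ)), add(SZ, add(SZ, Z)))
  →1  add(S(add(Z, mul(SSZ, SSZ))), add(SZ, add(SZ, Z)))
  →2  S(add(add(Z, mul(SSZ, SSZ)), add(SZ, add(SZ, Z))))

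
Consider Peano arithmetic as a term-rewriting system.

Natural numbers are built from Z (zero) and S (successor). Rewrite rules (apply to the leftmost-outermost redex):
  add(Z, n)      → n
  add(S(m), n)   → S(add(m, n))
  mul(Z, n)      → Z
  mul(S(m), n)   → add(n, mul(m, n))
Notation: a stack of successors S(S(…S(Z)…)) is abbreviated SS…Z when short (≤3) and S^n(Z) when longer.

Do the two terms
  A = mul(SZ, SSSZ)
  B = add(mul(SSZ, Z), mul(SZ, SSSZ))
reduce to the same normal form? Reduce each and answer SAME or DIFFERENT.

Answer: SAME — A ⇓ SSSZ, B ⇓ SSSZ

Reduction:
Term A:
  start: mul(SZ, SSSZ)
  [1] add(SSSZ, mul(Z, SSSZ))
  [2] S(add(SSZ, mul(Z, SSSZ)))
  [3] S(S(add(SZ, mul(Z, SSSZ))))
  [4] S(S(S(add(Z, mul(Z, SSSZ)))))
  [5] S(S(S(mul(Z, SSSZ))))
  [6] SSSZ

Term B:
  start: add(mul(SSZ, Z), mul(SZ, SSSZ))
  [1] add(add(Z, mul(SZ, Z)), mul(SZ, SSSZ))
  [2] add(mul(SZ, Z), mul(SZ, SSSZ))
  [3] add(add(Z, mul(Z, Z)), mul(SZ, SSSZ))
  [4] add(mul(Z, Z), mul(SZ, SSSZ))
  [5] add(Z, mul(SZ, SSSZ))
  [6] mul(SZ, SSSZ)
  [7] add(SSSZ, mul(Z, SSSZ))
  [8] S(add(SSZ, mul(Z, SSSZ)))
  [9] S(S(add(SZ, mul(Z, SSSZ))))
  [10] S(S(S(add(Z, mul(Z, SSSZ)))))
  [11] S(S(S(mul(Z, SSSZ))))
  [12] SSSZ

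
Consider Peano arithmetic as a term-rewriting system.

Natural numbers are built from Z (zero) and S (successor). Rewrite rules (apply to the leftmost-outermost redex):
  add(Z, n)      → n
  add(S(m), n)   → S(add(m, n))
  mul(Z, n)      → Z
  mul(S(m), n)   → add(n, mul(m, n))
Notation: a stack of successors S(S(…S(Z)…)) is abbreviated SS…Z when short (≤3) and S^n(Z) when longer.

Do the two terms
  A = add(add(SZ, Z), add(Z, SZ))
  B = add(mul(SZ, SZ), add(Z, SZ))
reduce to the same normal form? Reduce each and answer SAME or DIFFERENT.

Answer: SAME — A ⇓ SSZ, B ⇓ SSZ

Reduction:
Term A:
  start: add(add(SZ, Z), add(Z, SZ))
  step 1: add(S(add(Z, Z)), add(Z, SZ))
  step 2: S(add(add(Z, Z), add(Z, SZ)))
  step 3: S(add(Z, add(Z, SZ)))
  step 4: S(add(Z, SZ))
  step 5: SSZ

Term B:
  start: add(mul(SZ, SZ), add(Z, SZ))
  step 1: add(add(SZ, mul(Z, SZ)), add(Z, SZ))
  step 2: add(S(add(Z, mul(Z, SZ))), add(Z, SZ))
  step 3: S(add(add(Z, mul(Z, SZ)), add(Z, SZ)))
  step 4: S(add(mul(Z, SZ), add(Z, SZ)))
  step 5: S(add(Z, add(Z, SZ)))
  step 6: S(add(Z, SZ))
  step 7: SSZ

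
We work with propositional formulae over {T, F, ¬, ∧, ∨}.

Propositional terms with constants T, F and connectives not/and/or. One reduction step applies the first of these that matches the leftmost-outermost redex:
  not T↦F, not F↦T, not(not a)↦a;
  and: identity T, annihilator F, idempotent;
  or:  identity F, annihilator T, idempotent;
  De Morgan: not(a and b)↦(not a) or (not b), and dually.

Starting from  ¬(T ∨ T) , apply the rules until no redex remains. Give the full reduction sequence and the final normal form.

Answer: normal form = F  (in 3 steps)

Working:
  start: ¬(T ∨ T)
  step 1: ¬T ∧ ¬T
  step 2: ¬T
  step 3: F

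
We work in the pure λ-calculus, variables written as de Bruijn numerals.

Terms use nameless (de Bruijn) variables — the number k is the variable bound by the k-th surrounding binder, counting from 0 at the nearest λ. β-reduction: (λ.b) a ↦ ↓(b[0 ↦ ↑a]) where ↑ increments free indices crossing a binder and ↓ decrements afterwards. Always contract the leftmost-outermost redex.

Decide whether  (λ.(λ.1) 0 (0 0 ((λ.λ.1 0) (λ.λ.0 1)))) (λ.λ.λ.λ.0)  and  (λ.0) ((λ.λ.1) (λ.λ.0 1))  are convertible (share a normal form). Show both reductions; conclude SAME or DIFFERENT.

Answer: DIFFERENT — A ⇓ λ.λ.λ.0, B ⇓ λ.λ.λ.0 1

Working:
Term A:
  start: (λ.(λ.1) 0 (0 0 ((λ.λ.1 0) (λ.λ.0 1)))) (λ.λ.λ.λ.0)
  →1  (λ.λ.λ.λ.λ.0) (λ.λ.λ.λ.0) ((λ.λ.λ.λ.0) (λ.λ.λ.λ.0) ((λ.λ.1 0) (λ.λ.0 1)))
  →2  (λ.λ.λ.λ.0) ((λ.λ.λ.λ.0) (λ.λ.λ.λ.0) ((λ.λ.1 0) (λ.λ.0 1)))
  →3  λ.λ.λ.0

Term B:
  start: (λ.0) ((λ.λ.1) (λ.λ.0 1))
  →1  (λ.λ.1) (λ.λ.0 1)
  →2  λ.λ.λ.0 1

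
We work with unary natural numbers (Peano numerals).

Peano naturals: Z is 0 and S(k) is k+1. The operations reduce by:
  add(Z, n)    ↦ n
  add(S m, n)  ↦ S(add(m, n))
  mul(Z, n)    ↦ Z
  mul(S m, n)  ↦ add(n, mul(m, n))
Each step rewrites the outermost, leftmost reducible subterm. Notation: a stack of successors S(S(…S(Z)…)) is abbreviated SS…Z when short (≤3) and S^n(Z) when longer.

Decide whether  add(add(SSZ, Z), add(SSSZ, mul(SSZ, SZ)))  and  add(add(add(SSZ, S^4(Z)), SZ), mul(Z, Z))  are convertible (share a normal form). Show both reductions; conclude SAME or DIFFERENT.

Term A:
  start: add(add(SSZ, Z), add(SSSZ, mul(SSZ, SZ)))
  →1  add(S(add(SZ, Z)), add(SSSZ, mul(SSZ, SZ)))
  →2  S(add(add(SZ, Z), add(SSSZ, mul(SSZ, SZ))))
  →3  S(add(S(add(Z, Z)), add(SSSZ, mul(SSZ, SZ))))
  →4  S(S(add(add(Z, Z), add(SSSZ, mul(SSZ, SZ)))))
  →5  S(S(add(Z, add(SSSZ, mul(SSZ, SZ)))))
  →6  S(S(add(SSSZ, mul(SSZ, SZ))))
  →7  S(S(S(add(SSZ, mul(SSZ, SZ)))))
  →8  S(S(S(S(add(SZ, mul(SSZ, SZ))))))
  →9  S(S(S(S(S(add(Z, mul(SSZ, SZ)))))))
  →10  S(S(S(S(S(mul(SSZ, SZ))))))
  →11  S(S(S(S(S(add(SZ, mul(SZ, SZ)))))))
  →12  S(S(S(S(S(S(add(Z, mul(SZ, SZ))))))))
  →13  S(S(S(S(S(S(mul(SZ, SZ)))))))
  →14  S(S(S(S(S(S(add(SZ, mul(Z, SZ))))))))
  →15  S(S(S(S(S(S(S(add(Z, mul(Z, SZ)))))))))
  →16  S(S(S(S(S(S(S(mul(Z, SZ))))))))
  →17  S^7(Z)

Term B:
  start: add(add(add(SSZ, S^4(Z)), SZ), mul(Z, Z))
  →1  add(add(S(add(SZ, S^4(Z))), SZ), mul(Z, Z))
  →2  add(S(add(add(SZ, S^4(Z)), SZ)), mul(Z, Z))
  →3  S(add(add(add(SZ, S^4(Z)), SZ), mul(Z, Z)))
  →4  S(add(add(S(add(Z, S^4(Z))), SZ), mul(Z, Z)))
  →5  S(add(S(add(add(Z, S^4(Z)), SZ)), mul(Z, Z)))
  →6  S(S(add(add(add(Z, S^4(Z)), SZ), mul(Z, Z))))
  →7  S(S(add(add(S^4(Z), SZ), mul(Z, Z))))
  →8  S(S(add(S(add(SSSZ, SZ)), mul(Z, Z))))
  →9  S(S(S(add(add(SSSZ, SZ), mul(Z, Z)))))
  →10  S(S(S(add(S(add(SSZ, SZ)), mul(Z, Z)))))
  →11  S(S(S(S(add(add(SSZ, SZ), mul(Z, Z))))))
  →12  S(S(S(S(add(S(add(SZ, SZ)), mul(Z, Z))))))
  →13  S(S(S(S(S(add(add(SZ, SZ), mul(Z, Z)))))))
  →14  S(S(S(S(S(add(S(add(Z, SZ)), mul(Z, Z)))))))
  →15  S(S(S(S(S(S(add(add(Z, SZ), mul(Z, Z))))))))
  →16  S(S(S(S(S(S(add(SZ, mul(Z, Z))))))))
  →17  S(S(S(S(S(S(S(add(Z, mul(Z, Z)))))))))
  →18  S(S(S(S(S(S(S(mul(Z, Z))))))))
  →19  S^7(Z)

Answer: SAME — A ⇓ S^7(Z), B ⇓ S^7(Z)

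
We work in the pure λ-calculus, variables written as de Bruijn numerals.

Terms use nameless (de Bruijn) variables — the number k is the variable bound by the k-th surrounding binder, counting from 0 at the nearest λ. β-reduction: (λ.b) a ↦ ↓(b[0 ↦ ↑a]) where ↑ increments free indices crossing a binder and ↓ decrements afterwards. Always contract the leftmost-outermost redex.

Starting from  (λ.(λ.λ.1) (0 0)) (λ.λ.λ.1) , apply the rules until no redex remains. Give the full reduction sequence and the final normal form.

Answer: normal form = λ.λ.λ.1  (in 3 steps)

Working:
  start: (λ.(λ.λ.1) (0 0)) (λ.λ.λ.1)
  →1  (λ.λ.1) ((λ.λ.λ.1) (λ.λ.λ.1))
  →2  λ.(λ.λ.λ.1) (λ.λ.λ.1)
  →3  λ.λ.λ.1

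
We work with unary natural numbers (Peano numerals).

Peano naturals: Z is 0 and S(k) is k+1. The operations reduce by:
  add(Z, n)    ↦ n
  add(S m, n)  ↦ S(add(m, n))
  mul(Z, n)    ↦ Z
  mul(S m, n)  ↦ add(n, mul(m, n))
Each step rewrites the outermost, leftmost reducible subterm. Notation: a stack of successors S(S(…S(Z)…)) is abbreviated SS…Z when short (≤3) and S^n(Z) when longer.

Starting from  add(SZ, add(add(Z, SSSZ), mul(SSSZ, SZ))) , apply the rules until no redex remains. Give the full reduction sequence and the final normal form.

  start: add(SZ, add(add(Z, SSSZ), mul(SSSZ, SZ)))
  step 1: S(add(Z, add(add(Z, SSSZ), mul(SSSZ, SZ))))
  step 2: S(add(add(Z, SSSZ), mul(SSSZ, SZ)))
  step 3: S(add(SSSZ, mul(SSSZ, SZ)))
  step 4: S(S(add(SSZ, mul(SSSZ, SZ))))
  step 5: S(S(S(add(SZ, mul(SSSZ, SZ)))))
  step 6: S(S(S(S(add(Z, mul(SSSZ, SZ))))))
  step 7: S(S(S(S(mul(SSSZ, SZ)))))
  step 8: S(S(S(S(add(SZ, mul(SSZ, SZ))))))
  step 9: S(S(S(S(S(add(Z, mul(SSZ, SZ)))))))
  step 10: S(S(S(S(S(mul(SSZ, SZ))))))
  step 11: S(S(S(S(S(add(SZ, mul(SZ, SZ)))))))
  step 12: S(S(S(S(S(S(add(Z, mul(SZ, SZ))))))))
  step 13: S(S(S(S(S(S(mul(SZ, SZ)))))))
  step 14: S(S(S(S(S(S(add(SZ, mul(Z, SZ))))))))
  step 15: S(S(S(S(S(S(S(add(Z, mul(Z, SZ)))))))))
  step 16: S(S(S(S(S(S(S(mul(Z, SZ))))))))
  step 17: S^7(Z)

Answer: normal form = S^7(Z)  (in 17 steps)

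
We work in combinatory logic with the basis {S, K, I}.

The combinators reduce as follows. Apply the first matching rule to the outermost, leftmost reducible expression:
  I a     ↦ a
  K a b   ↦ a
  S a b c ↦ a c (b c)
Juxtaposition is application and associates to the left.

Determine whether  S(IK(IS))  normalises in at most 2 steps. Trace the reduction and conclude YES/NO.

  start: S(IK(IS))
  [1] S(K(IS))
  [2] S(KS)

Answer: YES — reaches normal form S(KS) in 2 ≤ 2 steps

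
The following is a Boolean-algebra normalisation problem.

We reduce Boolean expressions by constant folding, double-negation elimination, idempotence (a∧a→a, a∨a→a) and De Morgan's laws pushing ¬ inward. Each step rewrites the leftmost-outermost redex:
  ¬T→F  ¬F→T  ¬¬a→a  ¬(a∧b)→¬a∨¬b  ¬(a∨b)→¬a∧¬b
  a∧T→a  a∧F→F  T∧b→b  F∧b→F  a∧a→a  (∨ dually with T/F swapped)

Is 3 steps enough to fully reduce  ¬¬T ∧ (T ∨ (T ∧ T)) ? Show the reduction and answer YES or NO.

Answer: YES — reaches normal form T in 3 ≤ 3 steps

Reduction:
  start: ¬¬T ∧ (T ∨ (T ∧ T))
  →1  T ∧ (T ∨ (T ∧ T))
  →2  T ∨ (T ∧ T)
  →3  T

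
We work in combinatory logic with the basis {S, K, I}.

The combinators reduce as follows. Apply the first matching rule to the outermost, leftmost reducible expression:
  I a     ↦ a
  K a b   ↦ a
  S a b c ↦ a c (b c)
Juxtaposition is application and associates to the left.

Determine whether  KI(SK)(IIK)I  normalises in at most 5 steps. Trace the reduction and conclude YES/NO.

Answer: YES — reaches normal form KI in 4 ≤ 5 steps

Working:
  start: KI(SK)(IIK)I
  →1  I(IIK)I
  →2  IIKI
  →3  IKI
  →4  KI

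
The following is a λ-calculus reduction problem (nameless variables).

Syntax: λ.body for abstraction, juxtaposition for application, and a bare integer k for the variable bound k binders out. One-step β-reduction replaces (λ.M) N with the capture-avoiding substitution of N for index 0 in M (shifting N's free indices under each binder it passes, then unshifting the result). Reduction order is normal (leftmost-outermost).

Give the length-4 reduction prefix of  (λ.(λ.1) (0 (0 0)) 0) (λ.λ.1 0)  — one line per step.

  start: (λ.(λ.1) (0 (0 0)) 0) (λ.λ.1 0)
  →1  (λ.λ.λ.1 0) ((λ.λ.1 0) ((λ.λ.1 0) (λ.λ.1 0))) (λ.λ.1 0)
  →2  (λ.λ.1 0) (λ.λ.1 0)
  →3  λ.(λ.λ.1 0) 0
  →4  λ.λ.1 0

Answer: after 4 steps: λ.λ.1 0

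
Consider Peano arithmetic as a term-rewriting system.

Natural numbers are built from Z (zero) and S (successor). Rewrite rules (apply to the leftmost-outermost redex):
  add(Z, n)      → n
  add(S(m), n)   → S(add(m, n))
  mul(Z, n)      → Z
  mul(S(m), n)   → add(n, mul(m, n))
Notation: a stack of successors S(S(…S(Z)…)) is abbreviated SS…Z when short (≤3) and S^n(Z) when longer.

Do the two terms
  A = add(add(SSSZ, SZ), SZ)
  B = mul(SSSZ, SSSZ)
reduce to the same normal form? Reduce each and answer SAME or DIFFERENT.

Term A:
  start: add(add(SSSZ, SZ), SZ)
  →1  add(S(add(SSZ, SZ)), SZ)
  →2  S(add(add(SSZ, SZ), SZ))
  →3  S(add(S(add(SZ, SZ)), SZ))
  →4  S(S(add(add(SZ, SZ), SZ)))
  →5  S(S(add(S(add(Z, SZ)), SZ)))
  →6  S(S(S(add(add(Z, SZ), SZ))))
  →7  S(S(S(add(SZ, SZ))))
  →8  S(S(S(S(add(Z, SZ)))))
  →9  S^5(Z)

Term B:
  start: mul(SSSZ, SSSZ)
  →1  add(SSSZ, mul(SSZ, SSSZ))
  →2  S(add(SSZ, mul(SSZ, SSSZ)))
  →3  S(S(add(SZ, mul(SSZ, SSSZ))))
  →4  S(S(S(add(Z, mul(SSZ, SSSZ)))))
  →5  S(S(S(mul(SSZ, SSSZ))))
  →6  S(S(S(add(SSSZ, mul(SZ, SSSZ)))))
  →7  S(S(S(S(add(SSZ, mul(SZ, SSSZ))))))
  →8  S(S(S(S(S(add(SZ, mul(SZ, SSSZ)))))))
  →9  S(S(S(S(S(S(add(Z, mul(SZ, SSSZ))))))))
  →10  S(S(S(S(S(S(mul(SZ, SSSZ)))))))
  →11  S(S(S(S(S(S(add(SSSZ, mul(Z, SSSZ))))))))
  →12  S(S(S(S(S(S(S(add(SSZ, mul(Z, SSSZ)))))))))
  →13  S(S(S(S(S(S(S(S(add(SZ, mul(Z, SSSZ))))))))))
  →14  S(S(S(S(S(S(S(S(S(add(Z, mul(Z, SSSZ)))))))))))
  →15  S(S(S(S(S(S(S(S(S(mul(Z, SSSZ))))))))))
  →16  S^9(Z)

Answer: DIFFERENT — A ⇓ S^5(Z), B ⇓ S^9(Z)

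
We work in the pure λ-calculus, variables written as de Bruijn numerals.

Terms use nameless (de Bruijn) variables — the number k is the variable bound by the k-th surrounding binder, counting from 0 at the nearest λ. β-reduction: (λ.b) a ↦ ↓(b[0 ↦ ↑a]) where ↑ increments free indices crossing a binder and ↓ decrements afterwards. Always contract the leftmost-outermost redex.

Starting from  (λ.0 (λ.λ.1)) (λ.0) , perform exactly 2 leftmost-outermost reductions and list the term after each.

Answer: after 2 steps: λ.λ.1

Working:
  start: (λ.0 (λ.λ.1)) (λ.0)
  →1  (λ.0) (λ.λ.1)
  →2  λ.λ.1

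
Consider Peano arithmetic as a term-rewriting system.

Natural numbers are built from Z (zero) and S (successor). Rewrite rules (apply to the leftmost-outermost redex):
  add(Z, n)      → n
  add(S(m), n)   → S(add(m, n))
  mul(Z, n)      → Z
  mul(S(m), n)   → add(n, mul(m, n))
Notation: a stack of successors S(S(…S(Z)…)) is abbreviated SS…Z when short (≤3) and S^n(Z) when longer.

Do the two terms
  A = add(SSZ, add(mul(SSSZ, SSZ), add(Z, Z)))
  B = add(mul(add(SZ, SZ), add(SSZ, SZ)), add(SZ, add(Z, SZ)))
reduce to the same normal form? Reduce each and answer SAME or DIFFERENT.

Term A:
  start: add(SSZ, add(mul(SSSZ, SSZ), add(Z, Z)))
  →1  S(add(SZ, add(mul(SSSZ, SSZ), add(Z, Z))))
  →2  S(S(add(Z, add(mul(SSSZ, SSZ), add(Z, Z)))))
  →3  S(S(add(mul(SSSZ, SSZ), add(Z, Z))))
  →4  S(S(add(add(SSZ, mul(SSZ, SSZ)), add(Z, Z))))
  →5  S(S(add(S(add(SZ, mul(SSZ, SSZ))), add(Z, Z))))
  →6  S(S(S(add(add(SZ, mul(SSZ, SSZ)), add(Z, Z)))))
  →7  S(S(S(add(S(add(Z, mul(SSZ, SSZ))), add(Z, Z)))))
  →8  S(S(S(S(add(add(Z, mul(SSZ, SSZ)), add(Z, Z))))))
  →9  S(S(S(S(add(mul(SSZ, SSZ), add(Z, Z))))))
  →10  S(S(S(S(add(add(SSZ, mul(SZ, SSZ)), add(Z, Z))))))
  →11  S(S(S(S(add(S(add(SZ, mul(SZ, SSZ))), add(Z, Z))))))
  →12  S(S(S(S(S(add(add(SZ, mul(SZ, SSZ)), add(Z, Z)))))))
  →13  S(S(S(S(S(add(S(add(Z, mul(SZ, SSZ))), add(Z, Z)))))))
  →14  S(S(S(S(S(S(add(add(Z, mul(SZ, SSZ)), add(Z, Z))))))))
  →15  S(S(S(S(S(S(add(mul(SZ, SSZ), add(Z, Z))))))))
  →16  S(S(S(S(S(S(add(add(SSZ, mul(Z, SSZ)), add(Z, Z))))))))
  →17  S(S(S(S(S(S(add(S(add(SZ, mul(Z, SSZ))), add(Z, Z))))))))
  →18  S(S(S(S(S(S(S(add(add(SZ, mul(Z, SSZ)), add(Z, Z)))))))))
  →19  S(S(S(S(S(S(S(add(S(add(Z, mul(Z, SSZ))), add(Z, Z)))))))))
  →20  S(S(S(S(S(S(S(S(add(add(Z, mul(Z, SSZ)), add(Z, Z))))))))))
  →21  S(S(S(S(S(S(S(S(add(mul(Z, SSZ), add(Z, Z))))))))))
  →22  S(S(S(S(S(S(S(S(add(Z, add(Z, Z))))))))))
  →23  S(S(S(S(S(S(S(S(add(Z, Z)))))))))
  →24  S^8(Z)

Term B:
  start: add(mul(add(SZ, SZ), add(SSZ, SZ)), add(SZ, add(Z, SZ)))
  →1  add(mul(S(add(Z, SZ)), add(SSZ, SZ)), add(SZ, add(Z, SZ)))
  →2  add(add(add(SSZ, SZ), mul(add(Z, SZ), add(SSZ, SZ))), add(SZ, add(Z, SZ)))
  →3  add(add(S(add(SZ, SZ)), mul(add(Z, SZ), add(SSZ, SZ))), add(SZ, add(Z, SZ)))
  →4  add(S(add(add(SZ, SZ), mul(add(Z, SZ), add(SSZ, SZ)))), add(SZ, add(Z, SZ)))
  →5  S(add(add(add(SZ, SZ), mul(add(Z, SZ), add(SSZ, SZ))), add(SZ, add(Z, SZ))))
  →6  S(add(add(S(add(Z, SZ)), mul(add(Z, SZ), add(SSZ, SZ))), add(SZ, add(Z, SZ))))
  →7  S(add(S(add(add(Z, SZ), mul(add(Z, SZ), add(SSZ, SZ)))), add(SZ, add(Z, SZ))))
  →8  S(S(add(add(add(Z, SZ), mul(add(Z, SZ), add(SSZ, SZ))), add(SZ, add(Z, SZ)))))
  →9  S(S(add(add(SZ, mul(add(Z, SZ), add(SSZ, SZ))), add(SZ, add(Z, SZ)))))
  →10  S(S(add(S(add(Z, mul(add(Z, SZ), add(SSZ, SZ)))), add(SZ, add(Z, SZ)))))
  →11  S(S(S(add(add(Z, mul(add(Z, SZ), add(SSZ, SZ))), add(SZ, add(Z, SZ))))))
  →12  S(S(S(add(mul(add(Z, SZ), add(SSZ, SZ)), add(SZ, add(Z, SZ))))))
  →13  S(S(S(add(mul(SZ, add(SSZ, SZ)), add(SZ, add(Z, SZ))))))
  →14  S(S(S(add(add(add(SSZ, SZ), mul(Z, add(SSZ, SZ))), add(SZ, add(Z, SZ))))))
  →15  S(S(S(add(add(S(add(SZ, SZ)), mul(Z, add(SSZ, SZ))), add(SZ, add(Z, SZ))))))
  →16  S(S(S(add(S(add(add(SZ, SZ), mul(Z, add(SSZ, SZ)))), add(SZ, add(Z, SZ))))))
  →17  S(S(S(S(add(add(add(SZ, SZ), mul(Z, add(SSZ, SZ))), add(SZ, add(Z, SZ)))))))
  →18  S(S(S(S(add(add(S(add(Z, SZ)), mul(Z, add(SSZ, SZ))), add(SZ, add(Z, SZ)))))))
  →19  S(S(S(S(add(S(add(add(Z, SZ), mul(Z, add(SSZ, SZ)))), add(SZ, add(Z, SZ)))))))
  →20  S(S(S(S(S(add(add(add(Z, SZ), mul(Z, add(SSZ, SZ))), add(SZ, add(Z, SZ))))))))
  →21  S(S(S(S(S(add(add(SZ, mul(Z, add(SSZ, SZ))), add(SZ, add(Z, SZ))))))))
  →22  S(S(S(S(S(add(S(add(Z, mul(Z, add(SSZ, SZ)))), add(SZ, add(Z, SZ))))))))
  →23  S(S(S(S(S(S(add(add(Z, mul(Z, add(SSZ, SZ))), add(SZ, add(Z, SZ)))))))))
  →24  S(S(S(S(S(S(add(mul(Z, add(SSZ, SZ)), add(SZ, add(Z, SZ)))))))))
  →25  S(S(S(S(S(S(add(Z, add(SZ, add(Z, SZ)))))))))
  →26  S(S(S(S(S(S(add(SZ, add(Z, SZ))))))))
  →27  S(S(S(S(S(S(S(add(Z, add(Z, SZ)))))))))
  →28  S(S(S(S(S(S(S(add(Z, SZ))))))))
  →29  S^8(Z)

Answer: SAME — A ⇓ S^8(Z), B ⇓ S^8(Z)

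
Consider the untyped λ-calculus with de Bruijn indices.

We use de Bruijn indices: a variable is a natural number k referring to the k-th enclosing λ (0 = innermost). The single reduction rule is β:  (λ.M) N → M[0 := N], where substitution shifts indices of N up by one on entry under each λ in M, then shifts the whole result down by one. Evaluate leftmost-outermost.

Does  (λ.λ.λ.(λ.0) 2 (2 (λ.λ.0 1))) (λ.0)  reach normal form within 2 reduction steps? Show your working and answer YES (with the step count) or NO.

Answer: NO — after 2 steps the term is λ.λ.(λ.0) ((λ.0) (λ.λ.0 1)), not yet normal

Working:
  start: (λ.λ.λ.(λ.0) 2 (2 (λ.λ.0 1))) (λ.0)
  [1] λ.λ.(λ.0) (λ.0) ((λ.0) (λ.λ.0 1))
  [2] λ.λ.(λ.0) ((λ.0) (λ.λ.0 1))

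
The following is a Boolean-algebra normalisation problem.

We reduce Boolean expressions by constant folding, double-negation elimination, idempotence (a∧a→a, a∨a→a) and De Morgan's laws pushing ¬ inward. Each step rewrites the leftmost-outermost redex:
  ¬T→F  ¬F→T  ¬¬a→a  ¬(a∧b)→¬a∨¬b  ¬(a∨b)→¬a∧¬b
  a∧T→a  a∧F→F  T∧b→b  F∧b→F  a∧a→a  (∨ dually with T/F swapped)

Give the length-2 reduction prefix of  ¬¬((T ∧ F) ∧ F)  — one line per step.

  start: ¬¬((T ∧ F) ∧ F)
  [1] (T ∧ F) ∧ F
  [2] F

Answer: after 2 steps: F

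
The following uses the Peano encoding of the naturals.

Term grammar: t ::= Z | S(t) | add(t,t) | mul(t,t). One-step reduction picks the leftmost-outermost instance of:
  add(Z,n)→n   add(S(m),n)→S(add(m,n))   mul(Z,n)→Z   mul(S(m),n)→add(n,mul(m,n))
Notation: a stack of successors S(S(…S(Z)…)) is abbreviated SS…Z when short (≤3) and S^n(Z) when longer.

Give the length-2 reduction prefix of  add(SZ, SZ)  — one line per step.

Answer: after 2 steps: SSZ

Working:
  start: add(SZ, SZ)
  →1  S(add(Z, SZ))
  →2  SSZ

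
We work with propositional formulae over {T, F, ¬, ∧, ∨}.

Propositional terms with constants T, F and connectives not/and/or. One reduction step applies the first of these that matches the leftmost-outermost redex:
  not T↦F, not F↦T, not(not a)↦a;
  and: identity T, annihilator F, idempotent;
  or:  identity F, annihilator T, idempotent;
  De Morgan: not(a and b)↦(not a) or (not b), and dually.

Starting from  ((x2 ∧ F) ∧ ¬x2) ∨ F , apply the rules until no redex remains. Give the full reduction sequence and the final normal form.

  start: ((x2 ∧ F) ∧ ¬x2) ∨ F
  step 1: (x2 ∧ F) ∧ ¬x2
  step 2: F ∧ ¬x2
  step 3: F

Answer: normal form = F  (in 3 steps)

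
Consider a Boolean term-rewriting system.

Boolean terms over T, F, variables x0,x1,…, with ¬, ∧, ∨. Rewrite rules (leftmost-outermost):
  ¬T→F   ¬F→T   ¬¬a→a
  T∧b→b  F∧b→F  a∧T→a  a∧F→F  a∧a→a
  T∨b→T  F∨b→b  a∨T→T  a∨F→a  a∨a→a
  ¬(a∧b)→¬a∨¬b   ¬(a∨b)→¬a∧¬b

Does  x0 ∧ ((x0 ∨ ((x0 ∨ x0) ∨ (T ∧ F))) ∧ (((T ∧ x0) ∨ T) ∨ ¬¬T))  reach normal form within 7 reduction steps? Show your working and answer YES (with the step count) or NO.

  start: x0 ∧ ((x0 ∨ ((x0 ∨ x0) ∨ (T ∧ F))) ∧ (((T ∧ x0) ∨ T) ∨ ¬¬T))
  [1] x0 ∧ ((x0 ∨ (x0 ∨ (T ∧ F))) ∧ (((T ∧ x0) ∨ T) ∨ ¬¬T))
  [2] x0 ∧ ((x0 ∨ (x0 ∨ F)) ∧ (((T ∧ x0) ∨ T) ∨ ¬¬T))
  [3] x0 ∧ ((x0 ∨ x0) ∧ (((T ∧ x0) ∨ T) ∨ ¬¬T))
  [4] x0 ∧ (x0 ∧ (((T ∧ x0) ∨ T) ∨ ¬¬T))
  [5] x0 ∧ (x0 ∧ (T ∨ ¬¬T))
  [6] x0 ∧ (x0 ∧ T)
  [7] x0 ∧ x0

Answer: NO — after 7 steps the term is x0 ∧ x0, not yet normal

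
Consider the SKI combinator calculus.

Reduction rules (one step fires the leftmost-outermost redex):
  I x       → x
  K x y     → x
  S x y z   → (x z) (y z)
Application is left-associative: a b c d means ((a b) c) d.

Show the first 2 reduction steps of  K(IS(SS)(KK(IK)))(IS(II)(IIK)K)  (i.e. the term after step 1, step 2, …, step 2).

  start: K(IS(SS)(KK(IK)))(IS(II)(IIK)K)
  [1] IS(SS)(KK(IK))
  [2] S(SS)(KK(IK))

Answer: after 2 steps: S(SS)(KK(IK))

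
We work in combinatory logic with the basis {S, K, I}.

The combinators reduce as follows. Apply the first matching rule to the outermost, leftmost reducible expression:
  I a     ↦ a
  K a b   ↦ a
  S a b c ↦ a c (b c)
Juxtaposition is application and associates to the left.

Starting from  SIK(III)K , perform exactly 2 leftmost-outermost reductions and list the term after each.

  start: SIK(III)K
  →1  I(III)(K(III))K
  →2  III(K(III))K

Answer: after 2 steps: III(K(III))K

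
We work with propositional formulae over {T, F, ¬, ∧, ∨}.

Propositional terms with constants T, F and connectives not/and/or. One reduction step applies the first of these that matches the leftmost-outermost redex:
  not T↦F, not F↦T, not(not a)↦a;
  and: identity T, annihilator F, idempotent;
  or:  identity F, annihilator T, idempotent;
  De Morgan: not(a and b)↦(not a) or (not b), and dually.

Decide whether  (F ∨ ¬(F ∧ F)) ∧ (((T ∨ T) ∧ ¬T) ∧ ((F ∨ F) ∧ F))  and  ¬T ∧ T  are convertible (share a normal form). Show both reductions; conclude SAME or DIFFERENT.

Answer: SAME — A ⇓ F, B ⇓ F

Working:
Term A:
  start: (F ∨ ¬(F ∧ F)) ∧ (((T ∨ T) ∧ ¬T) ∧ ((F ∨ F) ∧ F))
  [1] ¬(F ∧ F) ∧ (((T ∨ T) ∧ ¬T) ∧ ((F ∨ F) ∧ F))
  [2] (¬F ∨ ¬F) ∧ (((T ∨ T) ∧ ¬T) ∧ ((F ∨ F) ∧ F))
  [3] ¬F ∧ (((T ∨ T) ∧ ¬T) ∧ ((F ∨ F) ∧ F))
  [4] T ∧ (((T ∨ T) ∧ ¬T) ∧ ((F ∨ F) ∧ F))
  [5] ((T ∨ T) ∧ ¬T) ∧ ((F ∨ F) ∧ F)
  [6] (T ∧ ¬T) ∧ ((F ∨ F) ∧ F)
  [7] ¬T ∧ ((F ∨ F) ∧ F)
  [8] F ∧ ((F ∨ F) ∧ F)
  [9] F

Term B:
  start: ¬T ∧ T
  [1] ¬T
  [2] F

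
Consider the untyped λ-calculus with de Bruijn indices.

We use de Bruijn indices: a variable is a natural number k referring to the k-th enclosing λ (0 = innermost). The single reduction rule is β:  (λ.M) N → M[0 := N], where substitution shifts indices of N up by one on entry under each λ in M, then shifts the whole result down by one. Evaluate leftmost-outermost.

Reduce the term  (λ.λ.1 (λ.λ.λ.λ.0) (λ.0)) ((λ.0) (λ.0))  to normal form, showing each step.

Answer: normal form = λ.λ.λ.λ.0  (in 4 steps)

Reduction:
  start: (λ.λ.1 (λ.λ.λ.λ.0) (λ.0)) ((λ.0) (λ.0))
  [1] λ.(λ.0) (λ.0) (λ.λ.λ.λ.0) (λ.0)
  [2] λ.(λ.0) (λ.λ.λ.λ.0) (λ.0)
  [3] λ.(λ.λ.λ.λ.0) (λ.0)
  [4] λ.λ.λ.λ.0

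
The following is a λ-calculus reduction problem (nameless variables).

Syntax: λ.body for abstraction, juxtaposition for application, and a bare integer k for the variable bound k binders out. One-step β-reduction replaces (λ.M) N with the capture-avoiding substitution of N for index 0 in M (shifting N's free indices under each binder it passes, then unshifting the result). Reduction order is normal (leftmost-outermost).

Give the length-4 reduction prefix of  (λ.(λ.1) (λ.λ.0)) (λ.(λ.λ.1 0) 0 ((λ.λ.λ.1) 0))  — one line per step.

Answer: after 4 steps: λ.0 ((λ.λ.λ.1) 0)

Reduction:
  start: (λ.(λ.1) (λ.λ.0)) (λ.(λ.λ.1 0) 0 ((λ.λ.λ.1) 0))
  [1] (λ.λ.(λ.λ.1 0) 0 ((λ.λ.λ.1) 0)) (λ.λ.0)
  [2] λ.(λ.λ.1 0) 0 ((λ.λ.λ.1) 0)
  [3] λ.(λ.1 0) ((λ.λ.λ.1) 0)
  [4] λ.0 ((λ.λ.λ.1) 0)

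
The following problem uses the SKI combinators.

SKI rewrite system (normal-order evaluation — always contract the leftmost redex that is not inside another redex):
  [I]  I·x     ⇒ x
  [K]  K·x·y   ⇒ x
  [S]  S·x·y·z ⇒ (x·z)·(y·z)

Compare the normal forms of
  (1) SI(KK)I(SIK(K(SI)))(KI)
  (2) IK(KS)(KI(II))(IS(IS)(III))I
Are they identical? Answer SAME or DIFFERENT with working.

Term A:
  start: SI(KK)I(SIK(K(SI)))(KI)
  step 1: II(KKI)(SIK(K(SI)))(KI)
  step 2: I(KKI)(SIK(K(SI)))(KI)
  step 3: KKI(SIK(K(SI)))(KI)
  step 4: K(SIK(K(SI)))(KI)
  step 5: SIK(K(SI))
  step 6: I(K(SI))(K(K(SI)))
  step 7: K(SI)(K(K(SI)))
  step 8: SI

Term B:
  start: IK(KS)(KI(II))(IS(IS)(III))I
  step 1: K(KS)(KI(II))(IS(IS)(III))I
  step 2: KS(IS(IS)(III))I
  step 3: SI

Answer: SAME — A ⇓ SI, B ⇓ SI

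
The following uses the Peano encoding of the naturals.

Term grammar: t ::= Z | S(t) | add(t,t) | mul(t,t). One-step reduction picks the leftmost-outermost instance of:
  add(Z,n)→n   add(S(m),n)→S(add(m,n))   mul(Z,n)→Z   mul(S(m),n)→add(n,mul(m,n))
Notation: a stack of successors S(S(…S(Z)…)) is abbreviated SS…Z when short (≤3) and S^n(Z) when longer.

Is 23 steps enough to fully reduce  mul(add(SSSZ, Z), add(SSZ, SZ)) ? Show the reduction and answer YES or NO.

Answer: NO — after 23 steps the term is S(S(S(S(S(S(S(add(S(add(Z, SZ)), mul(add(Z, Z), add(SSZ, SZ)))))))))), not yet normal

Derivation:
  start: mul(add(SSSZ, Z), add(SSZ, SZ))
  step 1: mul(S(add(SSZ, Z)), add(SSZ, SZ))
  step 2: add(add(SSZ, SZ), mul(add(SSZ, Z), add(SSZ, SZ)))
  step 3: add(S(add(SZ, SZ)), mul(add(SSZ, Z), add(SSZ, SZ)))
  step 4: S(add(add(SZ, SZ), mul(add(SSZ, Z), add(SSZ, SZ))))
  step 5: S(add(S(add(Z, SZ)), mul(add(SSZ, Z), add(SSZ, SZ))))
  step 6: S(S(add(add(Z, SZ), mul(add(SSZ, Z), add(SSZ, SZ)))))
  step 7: S(S(add(SZ, mul(add(SSZ, Z), add(SSZ, SZ)))))
  step 8: S(S(S(add(Z, mul(add(SSZ, Z), add(SSZ, SZ))))))
  step 9: S(S(S(mul(add(SSZ, Z), add(SSZ, SZ)))))
  step 10: S(S(S(mul(S(add(SZ, Z)), add(SSZ, SZ)))))
  step 11: S(S(S(add(add(SSZ, SZ), mul(add(SZ, Z), add(SSZ, SZ))))))
  step 12: S(S(S(add(S(add(SZ, SZ)), mul(add(SZ, Z), add(SSZ, SZ))))))
  step 13: S(S(S(S(add(add(SZ, SZ), mul(add(SZ, Z), add(SSZ, SZ)))))))
  step 14: S(S(S(S(add(S(add(Z, SZ)), mul(add(SZ, Z), add(SSZ, SZ)))))))
  step 15: S(S(S(S(S(add(add(Z, SZ), mul(add(SZ, Z), add(SSZ, SZ))))))))
  step 16: S(S(S(S(S(add(SZ, mul(add(SZ, Z), add(SSZ, SZ))))))))
  step 17: S(S(S(S(S(S(add(Z, mul(add(SZ, Z), add(SSZ, SZ)))))))))
  step 18: S(S(S(S(S(S(mul(add(SZ, Z), add(SSZ, SZ))))))))
  step 19: S(S(S(S(S(S(mul(S(add(Z, Z)), add(SSZ, SZ))))))))
  step 20: S(S(S(S(S(S(add(add(SSZ, SZ), mul(add(Z, Z), add(SSZ, SZ)))))))))
  step 21: S(S(S(S(S(S(add(S(add(SZ, SZ)), mul(add(Z, Z), add(SSZ, SZ)))))))))
  step 22: S(S(S(S(S(S(S(add(add(SZ, SZ), mul(add(Z, Z), add(SSZ, SZ))))))))))
  step 23: S(S(S(S(S(S(S(add(S(add(Z, SZ)), mul(add(Z, Z), add(SSZ, SZ))))))))))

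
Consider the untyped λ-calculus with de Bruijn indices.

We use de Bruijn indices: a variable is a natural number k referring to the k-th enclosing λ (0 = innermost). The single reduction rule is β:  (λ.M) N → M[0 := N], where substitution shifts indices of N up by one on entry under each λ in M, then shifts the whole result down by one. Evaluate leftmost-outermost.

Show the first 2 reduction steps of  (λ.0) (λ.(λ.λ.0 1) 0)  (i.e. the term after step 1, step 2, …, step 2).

  start: (λ.0) (λ.(λ.λ.0 1) 0)
  →1  λ.(λ.λ.0 1) 0
  →2  λ.λ.0 1

Answer: after 2 steps: λ.λ.0 1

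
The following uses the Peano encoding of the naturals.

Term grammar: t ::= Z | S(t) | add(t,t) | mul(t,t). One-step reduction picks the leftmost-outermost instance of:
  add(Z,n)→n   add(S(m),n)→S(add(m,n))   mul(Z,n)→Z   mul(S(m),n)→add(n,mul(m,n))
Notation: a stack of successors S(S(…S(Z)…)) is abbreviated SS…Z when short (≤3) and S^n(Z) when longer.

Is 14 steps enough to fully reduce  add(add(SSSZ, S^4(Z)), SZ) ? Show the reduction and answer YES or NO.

Answer: YES — reaches normal form S^8(Z) in 12 ≤ 14 steps

Derivation:
  start: add(add(SSSZ, S^4(Z)), SZ)
  →1  add(S(add(SSZ, S^4(Z))), SZ)
  →2  S(add(add(SSZ, S^4(Z)), SZ))
  →3  S(add(S(add(SZ, S^4(Z))), SZ))
  →4  S(S(add(add(SZ, S^4(Z)), SZ)))
  →5  S(S(add(S(add(Z, S^4(Z))), SZ)))
  →6  S(S(S(add(add(Z, S^4(Z)), SZ))))
  →7  S(S(S(add(S^4(Z), SZ))))
  →8  S(S(S(S(add(SSSZ, SZ)))))
  →9  S(S(S(S(S(add(SSZ, SZ))))))
  →10  S(S(S(S(S(S(add(SZ, SZ)))))))
  →11  S(S(S(S(S(S(S(add(Z, SZ))))))))
  →12  S^8(Z)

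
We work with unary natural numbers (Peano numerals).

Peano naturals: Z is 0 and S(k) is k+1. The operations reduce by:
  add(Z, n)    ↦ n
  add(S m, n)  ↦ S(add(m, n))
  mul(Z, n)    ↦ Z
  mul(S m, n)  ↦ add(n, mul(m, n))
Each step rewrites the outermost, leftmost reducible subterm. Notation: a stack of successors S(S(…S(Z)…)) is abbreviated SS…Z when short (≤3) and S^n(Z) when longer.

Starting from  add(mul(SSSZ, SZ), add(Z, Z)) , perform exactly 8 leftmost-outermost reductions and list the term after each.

  start: add(mul(SSSZ, SZ), add(Z, Z))
  [1] add(add(SZ, mul(SSZ, SZ)), add(Z, Z))
  [2] add(S(add(Z, mul(SSZ, SZ))), add(Z, Z))
  [3] S(add(add(Z, mul(SSZ, SZ)), add(Z, Z)))
  [4] S(add(mul(SSZ, SZ), add(Z, Z)))
  [5] S(add(add(SZ, mul(SZ, SZ)), add(Z, Z)))
  [6] S(add(S(add(Z, mul(SZ, SZ))), add(Z, Z)))
  [7] S(S(add(add(Z, mul(SZ, SZ)), add(Z, Z))))
  [8] S(S(add(mul(SZ, SZ), add(Z, Z))))

Answer: after 8 steps: S(S(add(mul(SZ, SZ), add(Z, Z))))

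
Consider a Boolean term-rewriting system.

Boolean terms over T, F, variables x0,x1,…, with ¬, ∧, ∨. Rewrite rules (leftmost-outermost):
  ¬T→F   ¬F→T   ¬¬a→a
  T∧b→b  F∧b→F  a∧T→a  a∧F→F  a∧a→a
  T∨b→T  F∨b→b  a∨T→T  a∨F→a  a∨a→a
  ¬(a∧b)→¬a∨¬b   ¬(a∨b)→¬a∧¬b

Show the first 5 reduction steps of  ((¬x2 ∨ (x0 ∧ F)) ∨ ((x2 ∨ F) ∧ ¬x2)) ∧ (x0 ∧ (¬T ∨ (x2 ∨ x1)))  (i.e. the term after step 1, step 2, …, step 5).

  start: ((¬x2 ∨ (x0 ∧ F)) ∨ ((x2 ∨ F) ∧ ¬x2)) ∧ (x0 ∧ (¬T ∨ (x2 ∨ x1)))
  [1] ((¬x2 ∨ F) ∨ ((x2 ∨ F) ∧ ¬x2)) ∧ (x0 ∧ (¬T ∨ (x2 ∨ x1)))
  [2] (¬x2 ∨ ((x2 ∨ F) ∧ ¬x2)) ∧ (x0 ∧ (¬T ∨ (x2 ∨ x1)))
  [3] (¬x2 ∨ (x2 ∧ ¬x2)) ∧ (x0 ∧ (¬T ∨ (x2 ∨ x1)))
  [4] (¬x2 ∨ (x2 ∧ ¬x2)) ∧ (x0 ∧ (F ∨ (x2 ∨ x1)))
  [5] (¬x2 ∨ (x2 ∧ ¬x2)) ∧ (x0 ∧ (x2 ∨ x1))

Answer: after 5 steps: (¬x2 ∨ (x2 ∧ ¬x2)) ∧ (x0 ∧ (x2 ∨ x1))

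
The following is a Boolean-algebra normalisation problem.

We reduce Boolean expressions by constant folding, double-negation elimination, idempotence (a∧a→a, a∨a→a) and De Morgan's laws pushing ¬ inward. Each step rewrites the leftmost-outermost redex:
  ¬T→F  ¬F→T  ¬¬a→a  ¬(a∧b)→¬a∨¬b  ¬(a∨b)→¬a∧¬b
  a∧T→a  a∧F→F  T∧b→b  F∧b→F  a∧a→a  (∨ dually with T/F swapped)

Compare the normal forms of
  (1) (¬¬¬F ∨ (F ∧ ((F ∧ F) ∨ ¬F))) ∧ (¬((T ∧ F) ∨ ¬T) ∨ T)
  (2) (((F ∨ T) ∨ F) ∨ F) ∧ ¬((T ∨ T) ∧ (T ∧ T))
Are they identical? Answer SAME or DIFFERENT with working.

Answer: DIFFERENT — A ⇓ T, B ⇓ F

Working:
Term A:
  start: (¬¬¬F ∨ (F ∧ ((F ∧ F) ∨ ¬F))) ∧ (¬((T ∧ F) ∨ ¬T) ∨ T)
  →1  (¬F ∨ (F ∧ ((F ∧ F) ∨ ¬F))) ∧ (¬((T ∧ F) ∨ ¬T) ∨ T)
  →2  (T ∨ (F ∧ ((F ∧ F) ∨ ¬F))) ∧ (¬((T ∧ F) ∨ ¬T) ∨ T)
  →3  T ∧ (¬((T ∧ F) ∨ ¬T) ∨ T)
  →4  ¬((T ∧ F) ∨ ¬T) ∨ T
  →5  T

Term B:
  start: (((F ∨ T) ∨ F) ∨ F) ∧ ¬((T ∨ T) ∧ (T ∧ T))
  →1  ((F ∨ T) ∨ F) ∧ ¬((T ∨ T) ∧ (T ∧ T))
  →2  (F ∨ T) ∧ ¬((T ∨ T) ∧ (T ∧ T))
  →3  T ∧ ¬((T ∨ T) ∧ (T ∧ T))
  →4  ¬((T ∨ T) ∧ (T ∧ T))
  →5  ¬(T ∨ T) ∨ ¬(T ∧ T)
  →6  (¬T ∧ ¬T) ∨ ¬(T ∧ T)
  →7  ¬T ∨ ¬(T ∧ T)
  →8  F ∨ ¬(T ∧ T)
  →9  ¬(T ∧ T)
  →10  ¬T ∨ ¬T
  →11  ¬T
  →12  F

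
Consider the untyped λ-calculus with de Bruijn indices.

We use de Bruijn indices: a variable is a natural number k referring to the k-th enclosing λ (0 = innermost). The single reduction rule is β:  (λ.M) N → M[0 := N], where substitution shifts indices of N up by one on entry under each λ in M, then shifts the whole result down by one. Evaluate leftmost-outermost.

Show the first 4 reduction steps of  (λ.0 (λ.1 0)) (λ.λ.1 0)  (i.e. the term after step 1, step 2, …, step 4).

Answer: after 4 steps: λ.λ.1 0

Working:
  start: (λ.0 (λ.1 0)) (λ.λ.1 0)
  →1  (λ.λ.1 0) (λ.(λ.λ.1 0) 0)
  →2  λ.(λ.(λ.λ.1 0) 0) 0
  →3  λ.(λ.λ.1 0) 0
  →4  λ.λ.1 0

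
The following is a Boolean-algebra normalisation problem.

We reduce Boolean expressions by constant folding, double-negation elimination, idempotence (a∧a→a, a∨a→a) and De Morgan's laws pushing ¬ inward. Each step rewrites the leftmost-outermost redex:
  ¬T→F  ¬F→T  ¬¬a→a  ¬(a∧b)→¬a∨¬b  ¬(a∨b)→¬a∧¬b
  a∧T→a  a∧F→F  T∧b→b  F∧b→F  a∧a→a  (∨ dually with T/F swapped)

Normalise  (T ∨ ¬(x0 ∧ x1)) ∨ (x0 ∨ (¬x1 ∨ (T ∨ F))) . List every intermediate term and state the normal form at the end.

Answer: normal form = T  (in 2 steps)

Reduction:
  start: (T ∨ ¬(x0 ∧ x1)) ∨ (x0 ∨ (¬x1 ∨ (T ∨ F)))
  →1  T ∨ (x0 ∨ (¬x1 ∨ (T ∨ F)))
  →2  T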